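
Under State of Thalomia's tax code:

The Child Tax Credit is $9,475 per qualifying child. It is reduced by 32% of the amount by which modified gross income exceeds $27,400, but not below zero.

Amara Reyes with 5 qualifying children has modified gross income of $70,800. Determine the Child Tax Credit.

Child Tax Credit: base = 5 × $9,475 = $47,375. 32% of the $43,400 excess over $27,400 is $13,888; credit = $47,375 − $13,888 = $33,487.

$33,487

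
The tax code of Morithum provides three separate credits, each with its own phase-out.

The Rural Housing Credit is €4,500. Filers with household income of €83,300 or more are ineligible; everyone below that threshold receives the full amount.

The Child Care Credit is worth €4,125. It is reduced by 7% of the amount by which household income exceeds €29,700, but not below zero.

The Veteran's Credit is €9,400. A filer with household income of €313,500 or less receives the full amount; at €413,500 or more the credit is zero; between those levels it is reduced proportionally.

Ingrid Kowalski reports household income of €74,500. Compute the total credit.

€14,889

Rural Housing Credit: €74,500 is below the €83,300 cutoff, so the full €4,500 applies.
Child Care Credit: 7% of the €44,800 excess over €29,700 is €3,136; credit = €4,125 − €3,136 = €989.
Veteran's Credit: €74,500 is at or below the €313,500 threshold, so the full €9,400 applies.
Total: €4,500 + €989 + €9,400 = €14,889.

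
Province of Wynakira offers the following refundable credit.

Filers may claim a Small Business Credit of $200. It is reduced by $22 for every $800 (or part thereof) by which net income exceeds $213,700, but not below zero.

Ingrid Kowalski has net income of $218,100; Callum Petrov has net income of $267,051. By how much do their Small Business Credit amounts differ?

$68

Ingrid ($218,100): Small Business Credit: income exceeds $213,700 by $4,400, which is 6 full-or-partial $800 increments; reduction = 6 × $22 = $132, leaving $68.
Callum ($267,051): Small Business Credit: income exceeds $213,700 by $53,351 → 67 increments × $22 = $1,474 ≥ base, so the credit is $0.
Difference: |$68 − $0| = $68.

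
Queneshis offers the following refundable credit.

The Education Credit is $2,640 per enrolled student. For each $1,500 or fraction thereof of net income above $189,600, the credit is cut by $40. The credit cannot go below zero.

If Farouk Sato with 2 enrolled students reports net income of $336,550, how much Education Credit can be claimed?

Education Credit: base = 2 × $2,640 = $5,280. income exceeds $189,600 by $146,950, which is 98 full-or-partial $1,500 increments; reduction = 98 × $40 = $3,920, leaving $1,360.

$1,360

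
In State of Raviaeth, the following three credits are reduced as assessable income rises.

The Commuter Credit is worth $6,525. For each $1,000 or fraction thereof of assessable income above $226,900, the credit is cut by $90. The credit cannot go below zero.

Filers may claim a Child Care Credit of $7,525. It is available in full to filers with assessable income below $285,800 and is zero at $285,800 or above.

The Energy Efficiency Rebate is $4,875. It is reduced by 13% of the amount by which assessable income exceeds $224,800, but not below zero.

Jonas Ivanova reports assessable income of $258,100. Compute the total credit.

$11,716

Commuter Credit: income exceeds $226,900 by $31,200, which is 32 full-or-partial $1,000 increments; reduction = 32 × $90 = $2,880, leaving $3,645.
Child Care Credit: $258,100 is below the $285,800 cutoff, so the full $7,525 applies.
Energy Efficiency Rebate: 13% of the $33,300 excess over $224,800 is $4,329; credit = $4,875 − $4,329 = $546.
Total: $3,645 + $7,525 + $546 = $11,716.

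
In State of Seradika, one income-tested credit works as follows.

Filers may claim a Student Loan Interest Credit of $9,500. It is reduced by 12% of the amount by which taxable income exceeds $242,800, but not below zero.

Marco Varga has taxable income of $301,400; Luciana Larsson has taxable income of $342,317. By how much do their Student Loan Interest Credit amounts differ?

$2,468

Marco ($301,400): Student Loan Interest Credit: 12% of the $58,600 excess over $242,800 is $7,032; credit = $9,500 − $7,032 = $2,468.
Luciana ($342,317): Student Loan Interest Credit: 12% of the $99,517 excess over $242,800 is $11,942.04 ≥ base, so the credit is $0.
Difference: |$2,468 − $0| = $2,468.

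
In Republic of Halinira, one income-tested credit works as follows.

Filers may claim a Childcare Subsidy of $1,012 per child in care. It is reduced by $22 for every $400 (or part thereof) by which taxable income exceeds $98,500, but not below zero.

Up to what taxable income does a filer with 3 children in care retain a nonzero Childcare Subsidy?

Full credit = 3 × $1,012 = $3,036.
After 137 increments the reduction is 137 × $22 = $3,014, leaving $22; one more increment wipes it out. Increment 137 ends at excess 137 × $400 = $54,800, so the highest qualifying income is $98,500 + $54,800 = $153,300.

$153,300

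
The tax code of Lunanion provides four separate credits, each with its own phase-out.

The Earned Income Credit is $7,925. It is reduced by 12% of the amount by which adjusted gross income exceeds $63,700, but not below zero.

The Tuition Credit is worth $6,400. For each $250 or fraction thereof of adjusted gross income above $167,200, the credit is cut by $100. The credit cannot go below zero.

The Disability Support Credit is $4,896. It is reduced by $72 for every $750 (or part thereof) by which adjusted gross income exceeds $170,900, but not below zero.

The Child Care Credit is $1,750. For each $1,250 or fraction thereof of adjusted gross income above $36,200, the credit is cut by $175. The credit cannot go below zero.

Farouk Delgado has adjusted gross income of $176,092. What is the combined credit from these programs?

Earned Income Credit: 12% of the $112,392 excess over $63,700 is $13,487.04 ≥ base, so the credit is $0.
Tuition Credit: income exceeds $167,200 by $8,892, which is 36 full-or-partial $250 increments; reduction = 36 × $100 = $3,600, leaving $2,800.
Disability Support Credit: income exceeds $170,900 by $5,192, which is 7 full-or-partial $750 increments; reduction = 7 × $72 = $504, leaving $4,392.
Child Care Credit: income exceeds $36,200 by $139,892 → 112 increments × $175 = $19,600 ≥ base, so the credit is $0.
Total: $0 + $2,800 + $4,392 + $0 = $7,192.

$7,192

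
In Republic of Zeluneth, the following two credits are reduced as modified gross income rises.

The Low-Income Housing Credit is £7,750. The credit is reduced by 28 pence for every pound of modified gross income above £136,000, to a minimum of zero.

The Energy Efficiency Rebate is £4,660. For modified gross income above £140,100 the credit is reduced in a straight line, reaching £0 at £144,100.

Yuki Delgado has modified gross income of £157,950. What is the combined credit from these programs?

Low-Income Housing Credit: 28% of the £21,950 excess over £136,000 is £6,146; credit = £7,750 − £6,146 = £1,604.
Energy Efficiency Rebate: £157,950 is at or above £144,100, so the credit is £0.
Total: £1,604 + £0 = £1,604.

£1,604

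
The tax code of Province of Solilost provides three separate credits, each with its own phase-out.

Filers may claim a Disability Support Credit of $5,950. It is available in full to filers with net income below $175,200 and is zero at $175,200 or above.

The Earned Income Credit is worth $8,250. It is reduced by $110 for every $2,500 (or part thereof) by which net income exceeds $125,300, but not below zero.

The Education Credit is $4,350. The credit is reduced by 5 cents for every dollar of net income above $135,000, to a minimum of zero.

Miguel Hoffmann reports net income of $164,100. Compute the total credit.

Disability Support Credit: $164,100 is below the $175,200 cutoff, so the full $5,950 applies.
Earned Income Credit: income exceeds $125,300 by $38,800, which is 16 full-or-partial $2,500 increments; reduction = 16 × $110 = $1,760, leaving $6,490.
Education Credit: 5% of the $29,100 excess over $135,000 is $1,455; credit = $4,350 − $1,455 = $2,895.
Total: $5,950 + $6,490 + $2,895 = $15,335.

$15,335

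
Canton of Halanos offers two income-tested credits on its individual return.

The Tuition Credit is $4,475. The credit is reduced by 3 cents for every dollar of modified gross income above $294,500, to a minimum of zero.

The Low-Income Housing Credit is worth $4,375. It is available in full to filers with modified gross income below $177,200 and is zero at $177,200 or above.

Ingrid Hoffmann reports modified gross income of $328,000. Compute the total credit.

Tuition Credit: 3% of the $33,500 excess over $294,500 is $1,005; credit = $4,475 − $1,005 = $3,470.
Low-Income Housing Credit: $328,000 meets or exceeds the $177,200 cutoff, so the credit is $0.
Total: $3,470 + $0 = $3,470.

$3,470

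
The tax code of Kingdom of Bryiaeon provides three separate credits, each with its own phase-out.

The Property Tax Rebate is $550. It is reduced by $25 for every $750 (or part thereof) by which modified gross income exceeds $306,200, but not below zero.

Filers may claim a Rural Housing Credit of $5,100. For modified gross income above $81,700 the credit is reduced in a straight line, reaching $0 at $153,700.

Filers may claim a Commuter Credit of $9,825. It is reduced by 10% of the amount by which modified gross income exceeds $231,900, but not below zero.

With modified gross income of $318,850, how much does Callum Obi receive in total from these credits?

Property Tax Rebate: income exceeds $306,200 by $12,650, which is 17 full-or-partial $750 increments; reduction = 17 × $25 = $425, leaving $125.
Rural Housing Credit: $318,850 is at or above $153,700, so the credit is $0.
Commuter Credit: 10% of the $86,950 excess over $231,900 is $8,695; credit = $9,825 − $8,695 = $1,130.
Total: $125 + $0 + $1,130 = $1,255.

$1,255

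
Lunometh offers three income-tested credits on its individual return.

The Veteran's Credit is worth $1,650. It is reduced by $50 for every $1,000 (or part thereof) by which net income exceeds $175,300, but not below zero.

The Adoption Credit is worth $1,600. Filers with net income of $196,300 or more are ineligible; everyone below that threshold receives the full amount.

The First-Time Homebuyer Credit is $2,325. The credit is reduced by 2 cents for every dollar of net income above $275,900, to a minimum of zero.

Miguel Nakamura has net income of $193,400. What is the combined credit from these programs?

Veteran's Credit: income exceeds $175,300 by $18,100, which is 19 full-or-partial $1,000 increments; reduction = 19 × $50 = $950, leaving $700.
Adoption Credit: $193,400 is below the $196,300 cutoff, so the full $1,600 applies.
First-Time Homebuyer Credit: $193,400 is at or below the $275,900 threshold, so the full $2,325 applies.
Total: $700 + $1,600 + $2,325 = $4,625.

$4,625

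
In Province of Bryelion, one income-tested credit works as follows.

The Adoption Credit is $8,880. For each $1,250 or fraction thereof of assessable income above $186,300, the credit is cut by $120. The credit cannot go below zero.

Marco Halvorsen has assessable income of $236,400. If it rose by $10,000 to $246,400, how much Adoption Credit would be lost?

$960

At $236,400 — income exceeds $186,300 by $50,100, which is 41 full-or-partial $1,250 increments; reduction = 41 × $120 = $4,920, leaving $3,960.
At $246,400 — income exceeds $186,300 by $60,100, which is 49 full-or-partial $1,250 increments; reduction = 49 × $120 = $5,880, leaving $3,000.
Lost: $3,960 − $3,000 = $960.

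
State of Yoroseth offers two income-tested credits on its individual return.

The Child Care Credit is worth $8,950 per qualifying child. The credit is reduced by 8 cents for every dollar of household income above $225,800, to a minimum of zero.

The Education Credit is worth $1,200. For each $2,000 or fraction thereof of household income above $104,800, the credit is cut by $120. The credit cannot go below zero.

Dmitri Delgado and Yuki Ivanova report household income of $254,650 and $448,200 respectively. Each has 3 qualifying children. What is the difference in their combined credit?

Dmitri ($254,650): Child Care Credit: base = 3 × $8,950 = $26,850. 8% of the $28,850 excess over $225,800 is $2,308; credit = $26,850 − $2,308 = $24,542. Education Credit: income exceeds $104,800 by $149,850 → 75 increments × $120 = $9,000 ≥ base, so the credit is $0. total $24,542 + $0 = $24,542
Yuki ($448,200): Child Care Credit: base = 3 × $8,950 = $26,850. 8% of the $222,400 excess over $225,800 is $17,792; credit = $26,850 − $17,792 = $9,058. Education Credit: income exceeds $104,800 by $343,400 → 172 increments × $120 = $20,640 ≥ base, so the credit is $0. total $9,058 + $0 = $9,058
Difference: |$24,542 − $9,058| = $15,484.

$15,484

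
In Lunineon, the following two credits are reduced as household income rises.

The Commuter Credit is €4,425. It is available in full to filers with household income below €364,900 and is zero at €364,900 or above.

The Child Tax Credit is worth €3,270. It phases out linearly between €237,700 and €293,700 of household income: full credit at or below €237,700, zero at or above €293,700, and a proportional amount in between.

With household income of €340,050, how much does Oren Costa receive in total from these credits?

€4,425

Commuter Credit: €340,050 is below the €364,900 cutoff, so the full €4,425 applies.
Child Tax Credit: €340,050 is at or above €293,700, so the credit is €0.
Total: €4,425 + €0 = €4,425.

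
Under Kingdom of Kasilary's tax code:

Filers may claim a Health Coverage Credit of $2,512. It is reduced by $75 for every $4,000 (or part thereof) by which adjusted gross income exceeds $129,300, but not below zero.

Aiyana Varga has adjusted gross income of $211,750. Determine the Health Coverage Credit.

Health Coverage Credit: income exceeds $129,300 by $82,450, which is 21 full-or-partial $4,000 increments; reduction = 21 × $75 = $1,575, leaving $937.

$937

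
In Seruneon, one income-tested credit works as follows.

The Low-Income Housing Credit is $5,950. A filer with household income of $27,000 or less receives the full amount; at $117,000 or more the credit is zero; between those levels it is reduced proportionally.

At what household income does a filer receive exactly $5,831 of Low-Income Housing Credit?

$28,800

$5,831 is 5,831/5,950 of the full $5,950, so 119/5,950 of the $90,000 range has been used: income = $27,000 + $90,000 × 119/5,950 = $28,800.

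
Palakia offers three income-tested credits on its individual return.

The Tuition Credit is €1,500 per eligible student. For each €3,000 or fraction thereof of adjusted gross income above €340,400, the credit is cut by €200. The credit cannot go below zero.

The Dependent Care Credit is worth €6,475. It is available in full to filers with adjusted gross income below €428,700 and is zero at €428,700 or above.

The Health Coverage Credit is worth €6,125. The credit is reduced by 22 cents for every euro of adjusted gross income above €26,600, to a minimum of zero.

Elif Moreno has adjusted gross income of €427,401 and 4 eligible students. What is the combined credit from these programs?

€6,475

Tuition Credit: base = 4 × €1,500 = €6,000. income exceeds €340,400 by €87,001 → 30 increments × €200 = €6,000 ≥ base, so the credit is €0.
Dependent Care Credit: €427,401 is below the €428,700 cutoff, so the full €6,475 applies.
Health Coverage Credit: 22% of the €400,801 excess over €26,600 is €88,176.22 ≥ base, so the credit is €0.
Total: €0 + €6,475 + €0 = €6,475.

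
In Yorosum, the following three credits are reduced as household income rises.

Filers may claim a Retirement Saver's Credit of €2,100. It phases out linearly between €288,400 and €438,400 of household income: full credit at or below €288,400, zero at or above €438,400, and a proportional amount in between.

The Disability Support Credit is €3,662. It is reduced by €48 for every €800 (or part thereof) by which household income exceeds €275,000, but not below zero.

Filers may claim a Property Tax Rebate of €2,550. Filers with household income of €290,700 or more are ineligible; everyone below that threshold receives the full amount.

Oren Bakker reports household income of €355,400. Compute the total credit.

Retirement Saver's Credit: €355,400 is €67,000 into a €150,000 phase-out range, leaving 83,000/150,000 of the credit: €2,100 × 83,000/150,000 = €1,162.
Disability Support Credit: income exceeds €275,000 by €80,400 → 101 increments × €48 = €4,848 ≥ base, so the credit is €0.
Property Tax Rebate: €355,400 meets or exceeds the €290,700 cutoff, so the credit is €0.
Total: €1,162 + €0 + €0 = €1,162.

€1,162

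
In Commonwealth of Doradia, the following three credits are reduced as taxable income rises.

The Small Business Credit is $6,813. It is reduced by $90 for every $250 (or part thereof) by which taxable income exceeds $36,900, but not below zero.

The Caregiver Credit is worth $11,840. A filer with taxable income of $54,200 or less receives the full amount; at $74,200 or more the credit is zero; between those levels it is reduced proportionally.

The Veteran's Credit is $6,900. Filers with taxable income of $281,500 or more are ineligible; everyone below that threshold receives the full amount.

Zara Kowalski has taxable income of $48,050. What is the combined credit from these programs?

$21,503

Small Business Credit: income exceeds $36,900 by $11,150, which is 45 full-or-partial $250 increments; reduction = 45 × $90 = $4,050, leaving $2,763.
Caregiver Credit: $48,050 is at or below the $54,200 threshold, so the full $11,840 applies.
Veteran's Credit: $48,050 is below the $281,500 cutoff, so the full $6,900 applies.
Total: $2,763 + $11,840 + $6,900 = $21,503.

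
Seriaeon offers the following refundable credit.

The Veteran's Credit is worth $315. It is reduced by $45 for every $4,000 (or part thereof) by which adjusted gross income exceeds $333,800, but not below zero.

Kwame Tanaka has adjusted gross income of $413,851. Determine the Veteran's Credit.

Veteran's Credit: income exceeds $333,800 by $80,051 → 21 increments × $45 = $945 ≥ base, so the credit is $0.

$0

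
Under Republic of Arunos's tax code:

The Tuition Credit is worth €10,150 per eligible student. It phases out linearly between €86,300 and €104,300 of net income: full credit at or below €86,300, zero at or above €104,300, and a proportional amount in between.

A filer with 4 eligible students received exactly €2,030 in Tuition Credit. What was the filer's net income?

€103,400

Full credit = 4 × €10,150 = €40,600.
€2,030 is 2,030/40,600 of the full €40,600, so 38,570/40,600 of the €18,000 range has been used: income = €86,300 + €18,000 × 38,570/40,600 = €103,400.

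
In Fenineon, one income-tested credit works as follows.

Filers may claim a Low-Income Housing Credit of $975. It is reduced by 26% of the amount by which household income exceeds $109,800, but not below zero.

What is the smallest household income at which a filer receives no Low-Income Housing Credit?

$113,550

The credit falls by 26% of each dollar above $109,800, so it reaches zero when the excess is $975 / 26% = $3,750: income = $109,800 + $3,750 = $113,550.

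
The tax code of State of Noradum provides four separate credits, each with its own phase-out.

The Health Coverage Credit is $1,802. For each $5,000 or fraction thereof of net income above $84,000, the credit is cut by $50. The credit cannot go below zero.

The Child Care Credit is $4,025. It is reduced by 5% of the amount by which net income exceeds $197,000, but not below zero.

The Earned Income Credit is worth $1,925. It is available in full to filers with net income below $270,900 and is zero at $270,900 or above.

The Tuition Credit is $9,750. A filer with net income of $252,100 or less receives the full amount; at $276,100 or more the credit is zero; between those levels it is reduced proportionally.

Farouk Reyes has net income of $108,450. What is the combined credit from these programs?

$17,252

Health Coverage Credit: income exceeds $84,000 by $24,450, which is 5 full-or-partial $5,000 increments; reduction = 5 × $50 = $250, leaving $1,552.
Child Care Credit: $108,450 is at or below the $197,000 threshold, so the full $4,025 applies.
Earned Income Credit: $108,450 is below the $270,900 cutoff, so the full $1,925 applies.
Tuition Credit: $108,450 is at or below the $252,100 threshold, so the full $9,750 applies.
Total: $1,552 + $4,025 + $1,925 + $9,750 = $17,252.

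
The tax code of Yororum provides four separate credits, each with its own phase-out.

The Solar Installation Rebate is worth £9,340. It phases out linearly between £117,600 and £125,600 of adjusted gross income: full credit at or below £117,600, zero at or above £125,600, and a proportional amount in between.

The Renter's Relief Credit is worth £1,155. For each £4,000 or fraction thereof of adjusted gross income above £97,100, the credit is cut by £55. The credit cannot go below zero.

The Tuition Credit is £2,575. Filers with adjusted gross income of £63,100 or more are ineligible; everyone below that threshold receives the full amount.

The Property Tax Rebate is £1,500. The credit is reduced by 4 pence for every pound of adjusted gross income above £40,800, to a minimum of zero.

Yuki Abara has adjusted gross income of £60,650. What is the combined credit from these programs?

Solar Installation Rebate: £60,650 is at or below the £117,600 threshold, so the full £9,340 applies.
Renter's Relief Credit: £60,650 is at or below the £97,100 threshold, so the full £1,155 applies.
Tuition Credit: £60,650 is below the £63,100 cutoff, so the full £2,575 applies.
Property Tax Rebate: 4% of the £19,850 excess over £40,800 is £794; credit = £1,500 − £794 = £706.
Total: £9,340 + £1,155 + £2,575 + £706 = £13,776.

£13,776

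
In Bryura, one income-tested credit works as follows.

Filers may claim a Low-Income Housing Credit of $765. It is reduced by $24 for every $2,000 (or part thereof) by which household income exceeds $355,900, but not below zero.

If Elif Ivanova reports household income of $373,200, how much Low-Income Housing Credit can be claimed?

Low-Income Housing Credit: income exceeds $355,900 by $17,300, which is 9 full-or-partial $2,000 increments; reduction = 9 × $24 = $216, leaving $549.

$549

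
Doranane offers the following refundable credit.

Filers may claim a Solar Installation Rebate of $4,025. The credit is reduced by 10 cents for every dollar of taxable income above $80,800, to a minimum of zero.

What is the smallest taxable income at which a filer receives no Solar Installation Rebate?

The credit falls by 10% of each dollar above $80,800, so it reaches zero when the excess is $4,025 / 10% = $40,250: income = $80,800 + $40,250 = $121,050.

$121,050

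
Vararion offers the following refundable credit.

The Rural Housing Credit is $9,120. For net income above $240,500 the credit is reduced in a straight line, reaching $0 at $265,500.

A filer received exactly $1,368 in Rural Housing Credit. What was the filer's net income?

$1,368 is 1,368/9,120 of the full $9,120, so 7,752/9,120 of the $25,000 range has been used: income = $240,500 + $25,000 × 7,752/9,120 = $261,750.

$261,750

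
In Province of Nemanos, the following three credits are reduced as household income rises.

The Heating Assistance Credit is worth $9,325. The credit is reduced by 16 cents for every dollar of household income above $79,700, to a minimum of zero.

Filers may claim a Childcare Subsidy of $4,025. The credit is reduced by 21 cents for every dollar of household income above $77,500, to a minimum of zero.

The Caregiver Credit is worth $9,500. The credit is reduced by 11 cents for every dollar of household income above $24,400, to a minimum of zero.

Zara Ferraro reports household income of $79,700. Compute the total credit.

Heating Assistance Credit: $79,700 is at or below the $79,700 threshold, so the full $9,325 applies.
Childcare Subsidy: 21% of the $2,200 excess over $77,500 is $462; credit = $4,025 − $462 = $3,563.
Caregiver Credit: 11% of the $55,300 excess over $24,400 is $6,083; credit = $9,500 − $6,083 = $3,417.
Total: $9,325 + $3,563 + $3,417 = $16,305.

$16,305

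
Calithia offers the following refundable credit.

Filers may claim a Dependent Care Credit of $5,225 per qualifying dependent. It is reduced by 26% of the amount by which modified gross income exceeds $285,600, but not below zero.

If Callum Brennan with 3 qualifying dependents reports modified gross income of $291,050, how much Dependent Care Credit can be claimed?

$14,258

Dependent Care Credit: base = 3 × $5,225 = $15,675. 26% of the $5,450 excess over $285,600 is $1,417; credit = $15,675 − $1,417 = $14,258.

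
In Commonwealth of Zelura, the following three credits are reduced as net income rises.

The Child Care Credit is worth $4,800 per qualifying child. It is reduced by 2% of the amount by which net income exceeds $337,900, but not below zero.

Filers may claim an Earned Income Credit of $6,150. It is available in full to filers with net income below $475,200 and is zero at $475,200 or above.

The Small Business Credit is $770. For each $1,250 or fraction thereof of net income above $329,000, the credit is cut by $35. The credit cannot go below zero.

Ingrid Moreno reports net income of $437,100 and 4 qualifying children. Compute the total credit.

$23,366

Child Care Credit: base = 4 × $4,800 = $19,200. 2% of the $99,200 excess over $337,900 is $1,984; credit = $19,200 − $1,984 = $17,216.
Earned Income Credit: $437,100 is below the $475,200 cutoff, so the full $6,150 applies.
Small Business Credit: income exceeds $329,000 by $108,100 → 87 increments × $35 = $3,045 ≥ base, so the credit is $0.
Total: $17,216 + $6,150 + $0 = $23,366.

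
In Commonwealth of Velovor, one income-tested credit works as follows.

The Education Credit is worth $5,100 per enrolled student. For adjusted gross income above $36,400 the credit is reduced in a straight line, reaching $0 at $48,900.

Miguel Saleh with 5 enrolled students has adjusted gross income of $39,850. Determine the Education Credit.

Education Credit: base = 5 × $5,100 = $25,500. $39,850 is $3,450 into a $12,500 phase-out range, leaving 9,050/12,500 of the credit: $25,500 × 9,050/12,500 = $18,462.

$18,462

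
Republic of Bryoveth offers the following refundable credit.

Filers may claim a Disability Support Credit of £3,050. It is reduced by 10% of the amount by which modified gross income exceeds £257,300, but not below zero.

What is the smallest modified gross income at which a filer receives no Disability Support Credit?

The credit falls by 10% of each pound above £257,300, so it reaches zero when the excess is £3,050 / 10% = £30,500: income = £257,300 + £30,500 = £287,800.

£287,800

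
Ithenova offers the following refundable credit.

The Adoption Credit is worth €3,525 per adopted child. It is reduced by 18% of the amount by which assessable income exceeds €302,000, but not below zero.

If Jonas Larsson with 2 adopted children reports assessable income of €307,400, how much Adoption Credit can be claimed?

Adoption Credit: base = 2 × €3,525 = €7,050. 18% of the €5,400 excess over €302,000 is €972; credit = €7,050 − €972 = €6,078.

€6,078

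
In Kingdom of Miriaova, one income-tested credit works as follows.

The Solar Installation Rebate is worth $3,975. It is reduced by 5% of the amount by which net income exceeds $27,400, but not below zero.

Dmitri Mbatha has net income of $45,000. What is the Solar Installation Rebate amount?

Solar Installation Rebate: 5% of the $17,600 excess over $27,400 is $880; credit = $3,975 − $880 = $3,095.

$3,095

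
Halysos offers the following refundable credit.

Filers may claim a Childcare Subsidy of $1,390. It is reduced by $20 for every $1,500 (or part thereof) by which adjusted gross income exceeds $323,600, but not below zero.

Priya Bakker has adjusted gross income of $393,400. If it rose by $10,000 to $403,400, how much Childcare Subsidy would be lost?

At $393,400 — income exceeds $323,600 by $69,800, which is 47 full-or-partial $1,500 increments; reduction = 47 × $20 = $940, leaving $450.
At $403,400 — income exceeds $323,600 by $79,800, which is 54 full-or-partial $1,500 increments; reduction = 54 × $20 = $1,080, leaving $310.
Lost: $450 − $310 = $140.

$140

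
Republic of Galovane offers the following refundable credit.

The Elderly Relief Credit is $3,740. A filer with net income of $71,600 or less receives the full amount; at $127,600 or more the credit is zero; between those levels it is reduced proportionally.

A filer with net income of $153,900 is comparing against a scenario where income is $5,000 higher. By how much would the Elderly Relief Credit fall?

At $153,900 — $153,900 is at or above $127,600, so the credit is $0.
At $158,900 — $158,900 is at or above $127,600, so the credit is $0.
Lost: $0 − $0 = $0.

$0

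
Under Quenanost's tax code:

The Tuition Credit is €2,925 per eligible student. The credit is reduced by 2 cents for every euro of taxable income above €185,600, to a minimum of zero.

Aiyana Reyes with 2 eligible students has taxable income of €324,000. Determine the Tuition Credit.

€3,082

Tuition Credit: base = 2 × €2,925 = €5,850. 2% of the €138,400 excess over €185,600 is €2,768; credit = €5,850 − €2,768 = €3,082.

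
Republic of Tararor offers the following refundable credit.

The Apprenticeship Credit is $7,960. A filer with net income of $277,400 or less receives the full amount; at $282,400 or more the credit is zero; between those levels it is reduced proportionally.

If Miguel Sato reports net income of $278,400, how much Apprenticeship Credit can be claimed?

Apprenticeship Credit: $278,400 is $1,000 into a $5,000 phase-out range, leaving 4,000/5,000 of the credit: $7,960 × 4,000/5,000 = $6,368.

$6,368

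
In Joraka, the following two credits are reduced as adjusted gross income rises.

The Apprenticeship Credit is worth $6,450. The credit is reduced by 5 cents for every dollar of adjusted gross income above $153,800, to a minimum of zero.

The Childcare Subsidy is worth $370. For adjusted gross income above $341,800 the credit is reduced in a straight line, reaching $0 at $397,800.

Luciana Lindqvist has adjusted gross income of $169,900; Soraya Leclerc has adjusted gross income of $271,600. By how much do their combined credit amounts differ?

Luciana ($169,900): Apprenticeship Credit: 5% of the $16,100 excess over $153,800 is $805; credit = $6,450 − $805 = $5,645. Childcare Subsidy: $169,900 is at or below the $341,800 threshold, so the full $370 applies. total $5,645 + $370 = $6,015
Soraya ($271,600): Apprenticeship Credit: 5% of the $117,800 excess over $153,800 is $5,890; credit = $6,450 − $5,890 = $560. Childcare Subsidy: $271,600 is at or below the $341,800 threshold, so the full $370 applies. total $560 + $370 = $930
Difference: |$6,015 − $930| = $5,085.

$5,085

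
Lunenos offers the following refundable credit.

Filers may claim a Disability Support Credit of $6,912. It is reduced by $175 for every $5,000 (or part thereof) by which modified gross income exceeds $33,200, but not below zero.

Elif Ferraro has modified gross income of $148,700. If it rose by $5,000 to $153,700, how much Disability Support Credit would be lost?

$175

At $148,700 — income exceeds $33,200 by $115,500, which is 24 full-or-partial $5,000 increments; reduction = 24 × $175 = $4,200, leaving $2,712.
At $153,700 — income exceeds $33,200 by $120,500, which is 25 full-or-partial $5,000 increments; reduction = 25 × $175 = $4,375, leaving $2,537.
Lost: $2,712 − $2,537 = $175.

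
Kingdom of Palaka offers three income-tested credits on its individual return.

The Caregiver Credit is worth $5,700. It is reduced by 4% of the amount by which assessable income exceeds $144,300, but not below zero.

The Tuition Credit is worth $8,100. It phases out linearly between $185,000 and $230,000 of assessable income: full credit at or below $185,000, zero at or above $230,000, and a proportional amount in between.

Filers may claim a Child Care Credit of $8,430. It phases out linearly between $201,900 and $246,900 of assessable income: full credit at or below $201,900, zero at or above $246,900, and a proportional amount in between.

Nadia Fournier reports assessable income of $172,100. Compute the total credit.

$21,118

Caregiver Credit: 4% of the $27,800 excess over $144,300 is $1,112; credit = $5,700 − $1,112 = $4,588.
Tuition Credit: $172,100 is at or below the $185,000 threshold, so the full $8,100 applies.
Child Care Credit: $172,100 is at or below the $201,900 threshold, so the full $8,430 applies.
Total: $4,588 + $8,100 + $8,430 = $21,118.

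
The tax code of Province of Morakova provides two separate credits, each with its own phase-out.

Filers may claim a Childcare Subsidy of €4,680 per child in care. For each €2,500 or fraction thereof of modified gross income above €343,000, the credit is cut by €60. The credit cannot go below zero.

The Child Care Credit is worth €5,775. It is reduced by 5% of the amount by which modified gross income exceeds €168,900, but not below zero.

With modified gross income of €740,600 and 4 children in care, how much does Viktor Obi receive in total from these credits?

Childcare Subsidy: base = 4 × €4,680 = €18,720. income exceeds €343,000 by €397,600, which is 160 full-or-partial €2,500 increments; reduction = 160 × €60 = €9,600, leaving €9,120.
Child Care Credit: 5% of the €571,700 excess over €168,900 is €28,585 ≥ base, so the credit is €0.
Total: €9,120 + €0 = €9,120.

€9,120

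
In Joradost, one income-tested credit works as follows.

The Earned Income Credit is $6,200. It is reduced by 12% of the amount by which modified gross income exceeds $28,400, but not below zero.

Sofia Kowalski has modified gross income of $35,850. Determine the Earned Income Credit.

$5,306

Earned Income Credit: 12% of the $7,450 excess over $28,400 is $894; credit = $6,200 − $894 = $5,306.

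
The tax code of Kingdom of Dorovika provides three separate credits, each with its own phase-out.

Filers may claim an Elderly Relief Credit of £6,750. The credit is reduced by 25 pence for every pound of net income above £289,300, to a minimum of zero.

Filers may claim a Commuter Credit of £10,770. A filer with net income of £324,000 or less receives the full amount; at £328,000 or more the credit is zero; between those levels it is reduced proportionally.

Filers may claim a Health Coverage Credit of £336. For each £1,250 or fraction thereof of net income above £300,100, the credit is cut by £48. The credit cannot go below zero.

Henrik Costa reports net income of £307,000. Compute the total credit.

£13,143

Elderly Relief Credit: 25% of the £17,700 excess over £289,300 is £4,425; credit = £6,750 − £4,425 = £2,325.
Commuter Credit: £307,000 is at or below the £324,000 threshold, so the full £10,770 applies.
Health Coverage Credit: income exceeds £300,100 by £6,900, which is 6 full-or-partial £1,250 increments; reduction = 6 × £48 = £288, leaving £48.
Total: £2,325 + £10,770 + £48 = £13,143.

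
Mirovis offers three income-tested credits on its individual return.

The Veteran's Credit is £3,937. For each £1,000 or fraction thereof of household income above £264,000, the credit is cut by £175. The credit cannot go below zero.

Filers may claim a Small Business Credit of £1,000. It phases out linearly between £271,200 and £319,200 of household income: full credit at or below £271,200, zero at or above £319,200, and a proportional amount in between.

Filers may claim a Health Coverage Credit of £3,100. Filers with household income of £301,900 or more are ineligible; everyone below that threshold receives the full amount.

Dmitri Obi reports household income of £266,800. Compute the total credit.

Veteran's Credit: income exceeds £264,000 by £2,800, which is 3 full-or-partial £1,000 increments; reduction = 3 × £175 = £525, leaving £3,412.
Small Business Credit: £266,800 is at or below the £271,200 threshold, so the full £1,000 applies.
Health Coverage Credit: £266,800 is below the £301,900 cutoff, so the full £3,100 applies.
Total: £3,412 + £1,000 + £3,100 = £7,512.

£7,512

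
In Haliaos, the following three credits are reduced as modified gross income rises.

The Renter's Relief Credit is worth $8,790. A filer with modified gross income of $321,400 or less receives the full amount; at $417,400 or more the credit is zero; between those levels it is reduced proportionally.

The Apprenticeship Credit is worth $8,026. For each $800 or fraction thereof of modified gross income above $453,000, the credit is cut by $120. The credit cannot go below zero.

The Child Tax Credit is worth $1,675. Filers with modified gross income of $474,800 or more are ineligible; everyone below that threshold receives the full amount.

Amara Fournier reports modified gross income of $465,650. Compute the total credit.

Renter's Relief Credit: $465,650 is at or above $417,400, so the credit is $0.
Apprenticeship Credit: income exceeds $453,000 by $12,650, which is 16 full-or-partial $800 increments; reduction = 16 × $120 = $1,920, leaving $6,106.
Child Tax Credit: $465,650 is below the $474,800 cutoff, so the full $1,675 applies.
Total: $0 + $6,106 + $1,675 = $7,781.

$7,781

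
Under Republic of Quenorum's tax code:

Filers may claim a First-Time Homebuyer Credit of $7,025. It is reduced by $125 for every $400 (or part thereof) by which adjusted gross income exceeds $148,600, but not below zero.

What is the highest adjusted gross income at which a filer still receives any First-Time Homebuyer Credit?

After 56 increments the reduction is 56 × $125 = $7,000, leaving $25; one more increment wipes it out. Increment 56 ends at excess 56 × $400 = $22,400, so the highest qualifying income is $148,600 + $22,400 = $171,000.

$171,000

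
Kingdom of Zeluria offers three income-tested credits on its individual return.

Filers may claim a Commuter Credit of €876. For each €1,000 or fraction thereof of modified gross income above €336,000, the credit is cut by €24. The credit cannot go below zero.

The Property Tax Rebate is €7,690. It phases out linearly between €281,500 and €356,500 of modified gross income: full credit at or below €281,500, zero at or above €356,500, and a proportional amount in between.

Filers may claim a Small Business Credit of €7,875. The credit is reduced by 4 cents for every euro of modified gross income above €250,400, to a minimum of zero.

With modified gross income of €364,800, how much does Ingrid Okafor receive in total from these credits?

Commuter Credit: income exceeds €336,000 by €28,800, which is 29 full-or-partial €1,000 increments; reduction = 29 × €24 = €696, leaving €180.
Property Tax Rebate: €364,800 is at or above €356,500, so the credit is €0.
Small Business Credit: 4% of the €114,400 excess over €250,400 is €4,576; credit = €7,875 − €4,576 = €3,299.
Total: €180 + €0 + €3,299 = €3,479.

€3,479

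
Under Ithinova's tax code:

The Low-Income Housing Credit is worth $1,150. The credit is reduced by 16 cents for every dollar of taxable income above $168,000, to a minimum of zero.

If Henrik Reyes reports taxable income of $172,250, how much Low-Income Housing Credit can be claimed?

$470

Low-Income Housing Credit: 16% of the $4,250 excess over $168,000 is $680; credit = $1,150 − $680 = $470.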